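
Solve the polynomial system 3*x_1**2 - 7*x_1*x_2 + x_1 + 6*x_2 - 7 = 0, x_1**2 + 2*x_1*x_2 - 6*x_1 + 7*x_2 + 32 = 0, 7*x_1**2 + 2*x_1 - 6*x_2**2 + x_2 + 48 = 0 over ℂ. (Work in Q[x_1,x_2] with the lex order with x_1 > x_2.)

{(1, -3)}

Compute a lex Gröbner basis by Buchberger's algorithm.
f_1 = 3*x_1**2 - 7*x_1*x_2 + x_1 + 6*x_2 - 7, LT = x_1**2.
f_2 = x_1**2 + 2*x_1*x_2 - 6*x_1 + 7*x_2 + 32, LT = x_1**2.
f_3 = 7*x_1**2 + 2*x_1 - 6*x_2**2 + x_2 + 48, LT = x_1**2.

S(f_1,f_2): lcm = x_1**2. S = -13/3*x_1*x_2 + 19/3*x_1 - 5*x_2 - 103/3.
  leading term x_1*x_2: no divisor's leading term divides it; move -13/3*x_1*x_2 to the remainder.
  leading term x_1: no divisor's leading term divides it; move 19/3*x_1 to the remainder.
  leading term x_2: no divisor's leading term divides it; move -5*x_2 to the remainder.
  leading term 1: no divisor's leading term divides it; move -103/3 to the remainder.
  remainder -13/3*x_1*x_2 + 19/3*x_1 - 5*x_2 - 103/3 ≠ 0; add h_4 = -13/3*x_1*x_2 + 19/3*x_1 - 5*x_2 - 103/3 to the basis.

S(f_1,f_3): lcm = x_1**2. S = -7/3*x_1*x_2 + 1/21*x_1 + 6/7*x_2**2 + 13/7*x_2 - 193/21.
  leading term x_1*x_2: subtract (7/13)·h_4 from -7/3*x_1*x_2 + 1/21*x_1 + 6/7*x_2**2 + 13/7*x_2 - 193/21 → -306/91*x_1 + 6/7*x_2**2 + 414/91*x_2 + 846/91
  leading term x_1: no divisor's leading term divides it; move -306/91*x_1 to the remainder.
  leading term x_2**2: no divisor's leading term divides it; move 6/7*x_2**2 to the remainder.
  leading term x_2: no divisor's leading term divides it; move 414/91*x_2 to the remainder.
  leading term 1: no divisor's leading term divides it; move 846/91 to the remainder.
  remainder -306/91*x_1 + 6/7*x_2**2 + 414/91*x_2 + 846/91 ≠ 0; add h_5 = -306/91*x_1 + 6/7*x_2**2 + 414/91*x_2 + 846/91 to the basis.

S(f_1,h_4): lcm = x_1**2*x_2. S = 19/13*x_1**2 - 7/3*x_1*x_2**2 - 32/39*x_1*x_2 - 103/13*x_1 + 2*x_2**2 - 7/3*x_2.
  leading term x_1**2: subtract (19/39)·f_1 from 19/13*x_1**2 - 7/3*x_1*x_2**2 - 32/39*x_1*x_2 - 103/13*x_1 + 2*x_2**2 - 7/3*x_2 → -7/3*x_1*x_2**2 + 101/39*x_1*x_2 - 328/39*x_1 + 2*x_2**2 - 205/39*x_2 + 133/39
  leading term x_1*x_2**2: subtract (7/13*x_2)·h_4 from -7/3*x_1*x_2**2 + 101/39*x_1*x_2 - 328/39*x_1 + 2*x_2**2 - 205/39*x_2 + 133/39 → -32/39*x_1*x_2 - 328/39*x_1 + 61/13*x_2**2 + 172/13*x_2 + 133/39
  leading term x_1*x_2: subtract (32/169)·h_4 from -32/39*x_1*x_2 - 328/39*x_1 + 61/13*x_2**2 + 172/13*x_2 + 133/39 → -1624/169*x_1 + 61/13*x_2**2 + 2396/169*x_2 + 1675/169
  leading term x_1: subtract (5684/1989)·h_5 from -1624/169*x_1 + 61/13*x_2**2 + 2396/169*x_2 + 1675/169 → 1487/663*x_2**2 + 20/17*x_2 - 3681/221
  leading term x_2**2: no divisor's leading term divides it; move 1487/663*x_2**2 to the remainder.
  leading term x_2: no divisor's leading term divides it; move 20/17*x_2 to the remainder.
  leading term 1: no divisor's leading term divides it; move -3681/221 to the remainder.
  remainder 1487/663*x_2**2 + 20/17*x_2 - 3681/221 ≠ 0; add h_6 = 1487/663*x_2**2 + 20/17*x_2 - 3681/221 to the basis.

S(f_3,h_4): lcm = x_1**2*x_2. S = 19/13*x_1**2 - 79/91*x_1*x_2 - 103/13*x_1 - 6/7*x_2**3 + 1/7*x_2**2 + 48/7*x_2.
  leading term x_1**2: subtract (19/39)·f_1 from 19/13*x_1**2 - 79/91*x_1*x_2 - 103/13*x_1 - 6/7*x_2**3 + 1/7*x_2**2 + 48/7*x_2 → 694/273*x_1*x_2 - 328/39*x_1 - 6/7*x_2**3 + 1/7*x_2**2 + 358/91*x_2 + 133/39
  leading term x_1*x_2: subtract (-694/1183)·h_4 from 694/273*x_1*x_2 - 328/39*x_1 - 6/7*x_2**3 + 1/7*x_2**2 + 358/91*x_2 + 133/39 → -5554/1183*x_1 - 6/7*x_2**3 + 1/7*x_2**2 + 1184/1183*x_2 - 19793/1183
  leading term x_1: subtract (2777/1989)·h_5 from -5554/1183*x_1 - 6/7*x_2**3 + 1/7*x_2**2 + 1184/1183*x_2 - 19793/1183 → -6/7*x_2**3 - 4891/4641*x_2**2 - 8278/1547*x_2 - 45963/1547
  leading term x_2**3: subtract (-3978/10409*x_2)·h_6 from -6/7*x_2**3 - 4891/4641*x_2**2 - 8278/1547*x_2 - 45963/1547 → -4170077/6901167*x_2**2 - 26952404/2300389*x_2 - 45963/1547
  leading term x_2**2: subtract (-4170077/15478183)·h_6 from -4170077/6901167*x_2**2 - 26952404/2300389*x_2 - 45963/1547 → -327680712/28745197*x_2 - 983042136/28745197
  leading term x_2: no divisor's leading term divides it; move -327680712/28745197*x_2 to the remainder.
  leading term 1: no divisor's leading term divides it; move -983042136/28745197 to the remainder.
  remainder -327680712/28745197*x_2 - 983042136/28745197 ≠ 0; add h_7 = -327680712/28745197*x_2 - 983042136/28745197 to the basis.

The other S-polynomials (S(f_2,f_3), S(f_2,h_4), S(f_1,h_5), S(f_2,h_5), S(f_3,h_5), S(h_4,h_5), S(f_1,h_6), S(f_2,h_6), S(f_3,h_6), S(h_4,h_6), S(h_5,h_6), S(f_1,h_7), S(f_2,h_7), S(f_3,h_7), S(h_4,h_7), S(h_5,h_7), S(h_6,h_7)) all reduce to 0 modulo the current basis, so we have a Gröbner basis.
Inter-reduce: drop elements whose leading term is divisible by another's, tail-reduce, and make monic.
Reduced Gröbner basis: {x_1 - 1, x_2 + 3}.

A lex Gröbner basis eliminates variables successively. Here x_2 + 3 depends only on x_2, with roots {-3}; lifting each root through the earlier basis elements recovers the full solutions.
  x_2 = -3: the earlier basis element becomes x_1 - 1 = 0, giving x_1 = 1 — point (1, -3).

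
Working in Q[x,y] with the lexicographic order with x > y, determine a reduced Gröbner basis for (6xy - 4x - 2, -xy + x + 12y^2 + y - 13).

G = {x + 36y^2 + 3y - 40, y^3 - 7/12y^2 - 7/6y + 3/4}

This is the nonlinear analogue of row-reducing a linear system.

f_1 = 6xy - 4x - 2, LT = xy.
f_2 = -xy + x + 12y^2 + y - 13, LT = xy.

S(f_1,f_2): lcm = xy. S = 1/3x + 12y^2 + y - 40/3.
  leading term x: no divisor's leading term divides it; move 1/3x to the remainder.
  leading term y^2: no divisor's leading term divides it; move 12y^2 to the remainder.
  leading term y: no divisor's leading term divides it; move y to the remainder.
  leading term 1: no divisor's leading term divides it; move -40/3 to the remainder.
  remainder 1/3x + 12y^2 + y - 40/3 ≠ 0; add g_3 = 1/3x + 12y^2 + y - 40/3 to the basis.

S(f_1,g_3): lcm = xy. S = -2/3x - 36y^3 - 3y^2 + 40y - 1/3.
  leading term x: subtract (-2)·g_3 from -2/3x - 36y^3 - 3y^2 + 40y - 1/3 → -36y^3 + 21y^2 + 42y - 27
  leading term y^3: no divisor's leading term divides it; move -36y^3 to the remainder.
  leading term y^2: no divisor's leading term divides it; move 21y^2 to the remainder.
  leading term y: no divisor's leading term divides it; move 42y to the remainder.
  leading term 1: no divisor's leading term divides it; move -27 to the remainder.
  remainder -36y^3 + 21y^2 + 42y - 27 ≠ 0; add g_4 = -36y^3 + 21y^2 + 42y - 27 to the basis.

The other S-polynomials (S(f_2,g_3), S(f_1,g_4), S(f_2,g_4), S(g_3,g_4)) all reduce to 0 modulo the current basis, so we have a Gröbner basis.
Inter-reduce: drop elements whose leading term is divisible by another's, tail-reduce, and make monic.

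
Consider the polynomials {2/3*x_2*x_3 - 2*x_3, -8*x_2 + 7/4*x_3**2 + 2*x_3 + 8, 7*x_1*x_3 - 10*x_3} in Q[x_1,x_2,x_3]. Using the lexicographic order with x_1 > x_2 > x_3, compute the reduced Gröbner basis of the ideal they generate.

f_1 = 2/3*x_2*x_3 - 2*x_3, LT = x_2*x_3.
f_2 = -8*x_2 + 7/4*x_3**2 + 2*x_3 + 8, LT = x_2.
f_3 = 7*x_1*x_3 - 10*x_3, LT = x_1*x_3.

S(f_1,f_2): lcm = x_2*x_3. S = 7/32*x_3**3 + 1/4*x_3**2 - 2*x_3.
  leading term x_3**3: no divisor's leading term divides it; move 7/32*x_3**3 to the remainder.
  leading term x_3**2: no divisor's leading term divides it; move 1/4*x_3**2 to the remainder.
  leading term x_3: no divisor's leading term divides it; move -2*x_3 to the remainder.
  remainder 7/32*x_3**3 + 1/4*x_3**2 - 2*x_3 ≠ 0; add g_4 = 7/32*x_3**3 + 1/4*x_3**2 - 2*x_3 to the basis.

The other S-polynomials (S(f_1,f_3), S(f_2,f_3), S(f_1,g_4), S(f_2,g_4), S(f_3,g_4)) all reduce to 0 modulo the current basis, so we have a Gröbner basis.
Inter-reduce: drop elements whose leading term is divisible by another's, tail-reduce, and make monic.

G = {x_1*x_3 - 10/7*x_3, x_2 - 7/32*x_3**2 - 1/4*x_3 - 1, x_3**3 + 8/7*x_3**2 - 64/7*x_3}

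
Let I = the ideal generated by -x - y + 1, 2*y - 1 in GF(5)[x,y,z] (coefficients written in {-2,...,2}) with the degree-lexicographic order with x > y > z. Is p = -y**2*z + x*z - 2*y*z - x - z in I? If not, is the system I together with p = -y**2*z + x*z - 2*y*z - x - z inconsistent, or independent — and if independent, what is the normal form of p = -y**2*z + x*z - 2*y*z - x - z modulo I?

First compute the reduced Gröbner basis of I by Buchberger's algorithm.
f_1 = -x - y + 1, LT = x.
f_2 = 2*y - 1, LT = y.

The S-polynomials (S(f_1,f_2)) all reduce to 0 modulo the current basis, so we have a Gröbner basis.
Inter-reduce: drop elements whose leading term is divisible by another's, tail-reduce, and make monic.
Reduced Gröbner basis: {x + 2, y + 2}.
Label its elements g_1 = x + 2, g_2 = y + 2.

Reduce p = -y**2*z + x*z - 2*y*z - x - z modulo G:
  leading term y**2*z: subtract (-y*z)·g_2 from -y**2*z + x*z - 2*y*z - x - z → x*z - x - z
  leading term x*z: subtract (z)·g_1 from x*z - x - z → -x + 2*z
  leading term x: subtract (-1)·g_1 from -x + 2*z → 2*z + 2
  leading term z: no divisor's leading term divides it; move 2*z to the remainder.
  leading term 1: no divisor's leading term divides it; move 2 to the remainder.
  normal form = 2*z + 2.
The normal form is nonzero, so p ∉ I. Since p minus its normal form lies in I, I + (p) = I + (r) where r = 2*z + 2; decide whether this ideal is the whole ring.
Run Buchberger on G together with r (pairs among the g_i already reduce to 0 since G is a Gröbner basis):
g_1 = x + 2, LT = x.
g_2 = y + 2, LT = y.
r = 2*z + 2, LT = z.

The S-polynomials (S(g_1,g_2), S(g_1,r), S(g_2,r)) all reduce to 0 modulo the current basis, so we have a Gröbner basis.
Inter-reduce: drop elements whose leading term is divisible by another's, tail-reduce, and make monic.
Reduced Gröbner basis: {x + 2, y + 2, z + 1}.
The reduced Gröbner basis of I + (p) is {x + 2, y + 2, z + 1} ≠ {1}, a proper ideal, so the enlarged system stays consistent: p is independent of I, with normal form 2*z + 2.

-y**2*z + x*z - 2*y*z - x - z is independent of I; its normal form modulo I is 2*z + 2.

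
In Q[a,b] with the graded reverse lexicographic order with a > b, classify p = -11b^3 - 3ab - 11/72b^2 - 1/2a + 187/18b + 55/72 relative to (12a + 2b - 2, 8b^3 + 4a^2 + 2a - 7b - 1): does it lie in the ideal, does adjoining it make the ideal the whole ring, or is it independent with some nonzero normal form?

-11b^3 - 3ab - 11/72b^2 - 1/2a + 187/18b + 55/72 is independent of I; its normal form modulo I is 1/2b^2 - 5/12b - 1/12.

First compute the reduced Gröbner basis of I by Buchberger's algorithm.
f_1 = 12a + 2b - 2, LT = a.
f_2 = 8b^3 + 4a^2 + 2a - 7b - 1, LT = b^3.

The S-polynomials (S(f_1,f_2)) all reduce to 0 modulo the current basis, so we have a Gröbner basis.
Inter-reduce: drop elements whose leading term is divisible by another's, tail-reduce, and make monic.
Reduced Gröbner basis: {b^3 + 1/72b^2 - 17/18b - 5/72, a + 1/6b - 1/6}.
Label its elements g_1 = b^3 + 1/72b^2 - 17/18b - 5/72, g_2 = a + 1/6b - 1/6.

Reduce p = -11b^3 - 3ab - 11/72b^2 - 1/2a + 187/18b + 55/72 modulo G:
  leading term b^3: subtract (-11)·g_1 from -11b^3 - 3ab - 11/72b^2 - 1/2a + 187/18b + 55/72 → -3ab - 1/2a
  leading term ab: subtract (-3b)·g_2 from -3ab - 1/2a → 1/2b^2 - 1/2a - 1/2b
  leading term b^2: no divisor's leading term divides it; move 1/2b^2 to the remainder.
  leading term a: subtract (-1/2)·g_2 from -1/2a - 1/2b → -5/12b - 1/12
  leading term b: no divisor's leading term divides it; move -5/12b to the remainder.
  leading term 1: no divisor's leading term divides it; move -1/12 to the remainder.
  normal form = 1/2b^2 - 5/12b - 1/12.
The normal form is nonzero, so p ∉ I. Since p minus its normal form lies in I, I + (p) = I + (r) where r = 1/2b^2 - 5/12b - 1/12; decide whether this ideal is the whole ring.
Run Buchberger on G together with r (pairs among the g_i already reduce to 0 since G is a Gröbner basis):
g_1 = b^3 + 1/72b^2 - 17/18b - 5/72, LT = b^3.
g_2 = a + 1/6b - 1/6, LT = a.
r = 1/2b^2 - 5/12b - 1/12, LT = b^2.

S(g_1,r): lcm = b^3. S = 61/72b^2 - 7/9b - 5/72.
  leading term b^2: subtract (61/36)·r from 61/72b^2 - 7/9b - 5/72 → -31/432b + 31/432
  leading term b: no divisor's leading term divides it; move -31/432b to the remainder.
  leading term 1: no divisor's leading term divides it; move 31/432 to the remainder.
  remainder -31/432b + 31/432 ≠ 0; add m_4 = -31/432b + 31/432 to the basis.

The other S-polynomials (S(g_1,g_2), S(g_2,r), S(g_1,m_4), S(g_2,m_4), S(r,m_4)) all reduce to 0 modulo the current basis, so we have a Gröbner basis.
Inter-reduce: drop elements whose leading term is divisible by another's, tail-reduce, and make monic.
Reduced Gröbner basis: {a, b - 1}.
The reduced Gröbner basis of I + (p) is {a, b - 1} ≠ {1}, a proper ideal, so the enlarged system stays consistent: p is independent of I, with normal form 1/2b^2 - 5/12b - 1/12.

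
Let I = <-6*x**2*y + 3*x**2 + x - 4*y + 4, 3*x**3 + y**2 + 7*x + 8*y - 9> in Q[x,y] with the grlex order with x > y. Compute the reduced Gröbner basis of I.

G = {x**3 + 1/3*y**2 + 7/3*x + 8/3*y - 3, x**2*y - 1/2*x**2 - 1/6*x + 2/3*y - 2/3, y**3 + 1/2*x**2 + 5*x*y + 15/2*y**2 - 3/2*x - 13*y + 9/2}

This is the nonlinear analogue of row-reducing a linear system.

f_1 = -6*x**2*y + 3*x**2 + x - 4*y + 4, LT = x**2*y.
f_2 = 3*x**3 + y**2 + 7*x + 8*y - 9, LT = x**3.

S(f_1,f_2): lcm = x**3*y. S = -1/2*x**3 - 1/3*y**3 - 1/6*x**2 - 5/3*x*y - 8/3*y**2 - 2/3*x + 3*y.
  leading term x**3: subtract (-1/6)·f_2 from -1/2*x**3 - 1/3*y**3 - 1/6*x**2 - 5/3*x*y - 8/3*y**2 - 2/3*x + 3*y → -1/3*y**3 - 1/6*x**2 - 5/3*x*y - 5/2*y**2 + 1/2*x + 13/3*y - 3/2
  leading term y**3: no divisor's leading term divides it; move -1/3*y**3 to the remainder.
  leading term x**2: no divisor's leading term divides it; move -1/6*x**2 to the remainder.
  leading term x*y: no divisor's leading term divides it; move -5/3*x*y to the remainder.
  leading term y**2: no divisor's leading term divides it; move -5/2*y**2 to the remainder.
  leading term x: no divisor's leading term divides it; move 1/2*x to the remainder.
  leading term y: no divisor's leading term divides it; move 13/3*y to the remainder.
  leading term 1: no divisor's leading term divides it; move -3/2 to the remainder.
  remainder -1/3*y**3 - 1/6*x**2 - 5/3*x*y - 5/2*y**2 + 1/2*x + 13/3*y - 3/2 ≠ 0; add g_3 = -1/3*y**3 - 1/6*x**2 - 5/3*x*y - 5/2*y**2 + 1/2*x + 13/3*y - 3/2 to the basis.

S(f_1,g_3): lcm = x**2*y**3. S = -1/2*x**4 - 5*x**3*y - 8*x**2*y**2 + 3/2*x**3 + 13*x**2*y - 1/6*x*y**2 + 2/3*y**3 - 9/2*x**2 - 2/3*y**2.
  leading term x**4: subtract (-1/6*x)·f_2 from -1/2*x**4 - 5*x**3*y - 8*x**2*y**2 + 3/2*x**3 + 13*x**2*y - 1/6*x*y**2 + 2/3*y**3 - 9/2*x**2 - 2/3*y**2 → -5*x**3*y - 8*x**2*y**2 + 3/2*x**3 + 13*x**2*y + 2/3*y**3 - 10/3*x**2 + 4/3*x*y - 2/3*y**2 - 3/2*x
  leading term x**3*y: subtract (5/6*x)·f_1 from -5*x**3*y - 8*x**2*y**2 + 3/2*x**3 + 13*x**2*y + 2/3*y**3 - 10/3*x**2 + 4/3*x*y - 2/3*y**2 - 3/2*x → -8*x**2*y**2 - x**3 + 13*x**2*y + 2/3*y**3 - 25/6*x**2 + 14/3*x*y - 2/3*y**2 - 29/6*x
  leading term x**2*y**2: subtract (4/3*y)·f_1 from -8*x**2*y**2 - x**3 + 13*x**2*y + 2/3*y**3 - 25/6*x**2 + 14/3*x*y - 2/3*y**2 - 29/6*x → -x**3 + 9*x**2*y + 2/3*y**3 - 25/6*x**2 + 10/3*x*y + 14/3*y**2 - 29/6*x - 16/3*y
  leading term x**3: subtract (-1/3)·f_2 from -x**3 + 9*x**2*y + 2/3*y**3 - 25/6*x**2 + 10/3*x*y + 14/3*y**2 - 29/6*x - 16/3*y → 9*x**2*y + 2/3*y**3 - 25/6*x**2 + 10/3*x*y + 5*y**2 - 5/2*x - 8/3*y - 3
  leading term x**2*y: subtract (-3/2)·f_1 from 9*x**2*y + 2/3*y**3 - 25/6*x**2 + 10/3*x*y + 5*y**2 - 5/2*x - 8/3*y - 3 → 2/3*y**3 + 1/3*x**2 + 10/3*x*y + 5*y**2 - x - 26/3*y + 3
  leading term y**3: subtract (-2)·g_3 from 2/3*y**3 + 1/3*x**2 + 10/3*x*y + 5*y**2 - x - 26/3*y + 3 → 0
  remainder 0.

S(f_2,g_3): leading monomials are coprime, so the S-polynomial reduces to 0 (Buchberger's first criterion).
Every S-polynomial of the final basis reduces to 0, so we have a Gröbner basis.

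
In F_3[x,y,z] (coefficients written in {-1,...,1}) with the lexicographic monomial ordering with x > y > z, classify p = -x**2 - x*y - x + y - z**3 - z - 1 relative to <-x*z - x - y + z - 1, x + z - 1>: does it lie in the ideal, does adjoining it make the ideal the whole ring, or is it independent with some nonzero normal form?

-x**2 - x*y - x + y - z**3 - z - 1 lies in I (it reduces to 0).

First compute the reduced Gröbner basis of I by Buchberger's algorithm.
f_1 = -x*z - x - y + z - 1, LT = x*z.
f_2 = x + z - 1, LT = x.

S(f_1,f_2): lcm = x*z. S = x + y - z**2 + 1.
  leading term x: subtract (1)·f_2 from x + y - z**2 + 1 → y - z**2 - z - 1
  leading term y: no divisor's leading term divides it; move y to the remainder.
  leading term z**2: no divisor's leading term divides it; move -z**2 to the remainder.
  leading term z: no divisor's leading term divides it; move -z to the remainder.
  leading term 1: no divisor's leading term divides it; move -1 to the remainder.
  remainder y - z**2 - z - 1 ≠ 0; add h_3 = y - z**2 - z - 1 to the basis.

The other S-polynomials (S(f_1,h_3), S(f_2,h_3)) all reduce to 0 modulo the current basis, so we have a Gröbner basis.
Inter-reduce: drop elements whose leading term is divisible by another's, tail-reduce, and make monic.
Reduced Gröbner basis: {x + z - 1, y - z**2 - z - 1}.
Label its elements g_1 = x + z - 1, g_2 = y - z**2 - z - 1.

Reduce p = -x**2 - x*y - x + y - z**3 - z - 1 modulo G:
  leading term x**2: subtract (-x)·g_1 from -x**2 - x*y - x + y - z**3 - z - 1 → -x*y + x*z + x + y - z**3 - z - 1
  leading term x*y: subtract (-y)·g_1 from -x*y + x*z + x + y - z**3 - z - 1 → x*z + x + y*z - z**3 - z - 1
  leading term x*z: subtract (z)·g_1 from x*z + x + y*z - z**3 - z - 1 → x + y*z - z**3 - z**2 - 1
  leading term x: subtract (1)·g_1 from x + y*z - z**3 - z**2 - 1 → y*z - z**3 - z**2 - z
  leading term y*z: subtract (z)·g_2 from y*z - z**3 - z**2 - z → 0
  normal form = 0.
Since the normal form is 0, p ∈ I.

Ideal membership is decidable via reduction modulo a Gröbner basis.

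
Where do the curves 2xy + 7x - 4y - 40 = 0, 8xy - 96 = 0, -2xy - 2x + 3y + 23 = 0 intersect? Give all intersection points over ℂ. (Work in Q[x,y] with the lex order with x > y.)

{(4, 3)}

Compute a lex Gröbner basis by Buchberger's algorithm.
f_1 = 2xy + 7x - 4y - 40, LT = xy.
f_2 = 8xy - 96, LT = xy.
f_3 = -2xy - 2x + 3y + 23, LT = xy.

S(f_1,f_2): lcm = xy. S = 7/2x - 2y - 8.
  leading term x: no divisor's leading term divides it; move 7/2x to the remainder.
  leading term y: no divisor's leading term divides it; move -2y to the remainder.
  leading term 1: no divisor's leading term divides it; move -8 to the remainder.
  remainder 7/2x - 2y - 8 ≠ 0; add h_4 = 7/2x - 2y - 8 to the basis.

S(f_1,f_3): lcm = xy. S = 5/2x - 1/2y - 17/2.
  leading term x: subtract (5/7)·h_4 from 5/2x - 1/2y - 17/2 → 13/14y - 39/14
  leading term y: no divisor's leading term divides it; move 13/14y to the remainder.
  leading term 1: no divisor's leading term divides it; move -39/14 to the remainder.
  remainder 13/14y - 39/14 ≠ 0; add h_5 = 13/14y - 39/14 to the basis.

The other S-polynomials (S(f_2,f_3), S(f_1,h_4), S(f_2,h_4), S(f_3,h_4), S(f_1,h_5), S(f_2,h_5), S(f_3,h_5), S(h_4,h_5)) all reduce to 0 modulo the current basis, so we have a Gröbner basis.
Inter-reduce: drop elements whose leading term is divisible by another's, tail-reduce, and make monic.
Reduced Gröbner basis: {x - 4, y - 3}.

From the last basis element, y - 3 = 0, so y takes values in {3}. Each choice, substituted upward through the basis, yields the corresponding point(s) of the solution set.
  y = 3: the earlier basis element becomes x - 4 = 0, giving x = 4 — point (4, 3).
Check: every point annihilates each of the original generators.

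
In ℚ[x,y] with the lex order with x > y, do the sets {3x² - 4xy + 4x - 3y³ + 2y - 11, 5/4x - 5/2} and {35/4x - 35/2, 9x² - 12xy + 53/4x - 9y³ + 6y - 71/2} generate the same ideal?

Since reduced Gröbner bases are canonical representatives of ideals under a given ordering, it suffices to compute and compare them.
Buchberger on the first generating set:
f_1 = 3x² - 4xy + 4x - 3y³ + 2y - 11, LT = x².
f_2 = 5/4x - 5/2, LT = x.

S(f_1,f_2): lcm = x². S = -4/3xy + 10/3x - y³ + ⅔y - 11/3.
  reduce S modulo (f_1, f_2):
  remainder -y³ - 2y + 3 ≠ 0; add g_3 = -y³ - 2y + 3 to the basis.

The other S-polynomials (S(f_1,g_3), S(f_2,g_3)) all reduce to 0 modulo the current basis, so we have a Gröbner basis.
Inter-reduce: drop elements whose leading term is divisible by another's, tail-reduce, and make monic.
Reduced Gröbner basis: {x - 2, y³ + 2y - 3}.

Buchberger on the second generating set:
h_1 = 35/4x - 35/2, LT = x.
h_2 = 9x² - 12xy + 53/4x - 9y³ + 6y - 71/2, LT = x².

S(h_1,h_2): lcm = x². S = 4/3xy - 125/36x + y³ - ⅔y + 71/18.
  reduce S modulo (h_1, h_2):
  remainder y³ + 2y - 3 ≠ 0; add k_3 = y³ + 2y - 3 to the basis.

The other S-polynomials (S(h_1,k_3), S(h_2,k_3)) all reduce to 0 modulo the current basis, so we have a Gröbner basis.
Inter-reduce: drop elements whose leading term is divisible by another's, tail-reduce, and make monic.
Reduced Gröbner basis: {x - 2, y³ + 2y - 3}.

These coincide, so the ideals are equal.
The same test decides containment: I ⊆ J iff every generator of I reduces to 0 modulo a Gröbner basis of J.

Yes, the ideals are equal.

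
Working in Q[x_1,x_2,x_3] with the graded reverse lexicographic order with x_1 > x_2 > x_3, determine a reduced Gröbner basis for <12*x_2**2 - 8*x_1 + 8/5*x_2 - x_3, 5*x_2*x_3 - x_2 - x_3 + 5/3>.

G = {x_2**2 - 2/3*x_1 + 2/15*x_2 - 1/12*x_3, x_1*x_3 + 1/8*x_3**2 - 1/5*x_1 + 11/25*x_2 - 1/8*x_3 + 1/6, x_2*x_3 - 1/5*x_2 - 1/5*x_3 + 1/3}

f_1 = 12*x_2**2 - 8*x_1 + 8/5*x_2 - x_3, LT = x_2**2.
f_2 = 5*x_2*x_3 - x_2 - x_3 + 5/3, LT = x_2*x_3.

S(f_1,f_2): lcm = x_2**2*x_3. S = 1/5*x_2**2 - 2/3*x_1*x_3 + 1/3*x_2*x_3 - 1/12*x_3**2 - 1/3*x_2.
  leading term x_2**2: subtract (1/60)·f_1 from 1/5*x_2**2 - 2/3*x_1*x_3 + 1/3*x_2*x_3 - 1/12*x_3**2 - 1/3*x_2 → -2/3*x_1*x_3 + 1/3*x_2*x_3 - 1/12*x_3**2 + 2/15*x_1 - 9/25*x_2 + 1/60*x_3
  leading term x_1*x_3: no divisor's leading term divides it; move -2/3*x_1*x_3 to the remainder.
  leading term x_2*x_3: subtract (1/15)·f_2 from 1/3*x_2*x_3 - 1/12*x_3**2 + 2/15*x_1 - 9/25*x_2 + 1/60*x_3 → -1/12*x_3**2 + 2/15*x_1 - 22/75*x_2 + 1/12*x_3 - 1/9
  leading term x_3**2: no divisor's leading term divides it; move -1/12*x_3**2 to the remainder.
  leading term x_1: no divisor's leading term divides it; move 2/15*x_1 to the remainder.
  leading term x_2: no divisor's leading term divides it; move -22/75*x_2 to the remainder.
  leading term x_3: no divisor's leading term divides it; move 1/12*x_3 to the remainder.
  leading term 1: no divisor's leading term divides it; move -1/9 to the remainder.
  remainder -2/3*x_1*x_3 - 1/12*x_3**2 + 2/15*x_1 - 22/75*x_2 + 1/12*x_3 - 1/9 ≠ 0; add g_3 = -2/3*x_1*x_3 - 1/12*x_3**2 + 2/15*x_1 - 22/75*x_2 + 1/12*x_3 - 1/9 to the basis.

The other S-polynomials (S(f_1,g_3), S(f_2,g_3)) all reduce to 0 modulo the current basis, so we have a Gröbner basis.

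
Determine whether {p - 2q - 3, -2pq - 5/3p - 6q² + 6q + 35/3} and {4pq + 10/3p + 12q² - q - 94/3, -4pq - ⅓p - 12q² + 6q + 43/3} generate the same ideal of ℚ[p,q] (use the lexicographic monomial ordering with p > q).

For a fixed monomial order, each ideal has a unique reduced Gröbner basis; comparing bases decides equality.
Buchberger on the first generating set:
f_1 = p - 2q - 3, LT = p.
f_2 = -2pq - 5/3p - 6q² + 6q + 35/3, LT = pq.

S(f_1,f_2): lcm = pq. S = -⅚p - 5q² + 35/6.
  leading term p: subtract (-⅚)·f_1 from -⅚p - 5q² + 35/6 → -5q² - 5/3q + 10/3
  leading term q²: no divisor's leading term divides it; move -5q² to the remainder.
  leading term q: no divisor's leading term divides it; move -5/3q to the remainder.
  leading term 1: no divisor's leading term divides it; move 10/3 to the remainder.
  remainder -5q² - 5/3q + 10/3 ≠ 0; add g_3 = -5q² - 5/3q + 10/3 to the basis.

S(f_1,g_3): leading monomials are coprime, so the S-polynomial reduces to 0 (Buchberger's first criterion).
S(f_2,g_3): lcm = pq². S = ½pq + ⅔p + 3q³ - 3q² - 35/6q.
  leading term pq: subtract (½q)·f_1 from ½pq + ⅔p + 3q³ - 3q² - 35/6q → ⅔p + 3q³ - 2q² - 13/3q
  leading term p: subtract (⅔)·f_1 from ⅔p + 3q³ - 2q² - 13/3q → 3q³ - 2q² - 3q + 2
  leading term q³: subtract (-⅗q)·g_3 from 3q³ - 2q² - 3q + 2 → -3q² - q + 2
  leading term q²: subtract (⅗)·g_3 from -3q² - q + 2 → 0
  remainder 0.

Every S-polynomial of the final basis reduces to 0, so we have a Gröbner basis.
Inter-reduce: drop elements whose leading term is divisible by another's, tail-reduce, and make monic.
Reduced Gröbner basis: {p - 2q - 3, q² + ⅓q - ⅔}.

Buchberger on the second generating set:
h_1 = 4pq + 10/3p + 12q² - q - 94/3, LT = pq.
h_2 = -4pq - ⅓p - 12q² + 6q + 43/3, LT = pq.

S(h_1,h_2): lcm = pq. S = ¾p + 5/4q - 17/4.
  leading term p: no divisor's leading term divides it; move ¾p to the remainder.
  leading term q: no divisor's leading term divides it; move 5/4q to the remainder.
  leading term 1: no divisor's leading term divides it; move -17/4 to the remainder.
  remainder ¾p + 5/4q - 17/4 ≠ 0; add k_3 = ¾p + 5/4q - 17/4 to the basis.

S(h_1,k_3): lcm = pq. S = ⅚p + 4/3q² + 65/12q - 47/6.
  leading term p: subtract (10/9)·k_3 from ⅚p + 4/3q² + 65/12q - 47/6 → 4/3q² + 145/36q - 28/9
  leading term q²: no divisor's leading term divides it; move 4/3q² to the remainder.
  leading term q: no divisor's leading term divides it; move 145/36q to the remainder.
  leading term 1: no divisor's leading term divides it; move -28/9 to the remainder.
  remainder 4/3q² + 145/36q - 28/9 ≠ 0; add k_4 = 4/3q² + 145/36q - 28/9 to the basis.

S(h_2,k_3): lcm = pq. S = 1/12p + 4/3q² + 25/6q - 43/12.
  leading term p: subtract (1/9)·k_3 from 1/12p + 4/3q² + 25/6q - 43/12 → 4/3q² + 145/36q - 28/9
  leading term q²: subtract (1)·k_4 from 4/3q² + 145/36q - 28/9 → 0
  remainder 0.

S(h_1,k_4): lcm = pq². S = -35/16pq + 7/3p + 3q³ - ¼q² - 47/6q.
  leading term pq: subtract (-35/64)·h_1 from -35/16pq + 7/3p + 3q³ - ¼q² - 47/6q → 133/32p + 3q³ + 101/16q² - 1609/192q - 1645/96
  leading term p: subtract (133/24)·k_3 from 133/32p + 3q³ + 101/16q² - 1609/192q - 1645/96 → 3q³ + 101/16q² - 2939/192q + 77/12
  leading term q³: subtract (9/4q)·k_4 from 3q³ + 101/16q² - 2939/192q + 77/12 → -11/4q² - 1595/192q + 77/12
  leading term q²: subtract (-33/16)·k_4 from -11/4q² - 1595/192q + 77/12 → 0
  remainder 0.

S(h_2,k_4): lcm = pq². S = -47/16pq + 7/3p + 3q³ - 3/2q² - 43/12q.
  leading term pq: subtract (-47/64)·h_1 from -47/16pq + 7/3p + 3q³ - 3/2q² - 43/12q → 153/32p + 3q³ + 117/16q² - 829/192q - 2209/96
  leading term p: subtract (51/8)·k_3 from 153/32p + 3q³ + 117/16q² - 829/192q - 2209/96 → 3q³ + 117/16q² - 2359/192q + 49/12
  leading term q³: subtract (9/4q)·k_4 from 3q³ + 117/16q² - 2359/192q + 49/12 → -7/4q² - 1015/192q + 49/12
  leading term q²: subtract (-21/16)·k_4 from -7/4q² - 1015/192q + 49/12 → 0
  remainder 0.

S(k_3,k_4): leading monomials are coprime, so the S-polynomial reduces to 0 (Buchberger's first criterion).
Every S-polynomial of the final basis reduces to 0, so we have a Gröbner basis.
Inter-reduce: drop elements whose leading term is divisible by another's, tail-reduce, and make monic.
Reduced Gröbner basis: {p + 5/3q - 17/3, q² + 145/48q - 7/3}.

These differ, so the ideals are not equal.

No, the ideals differ.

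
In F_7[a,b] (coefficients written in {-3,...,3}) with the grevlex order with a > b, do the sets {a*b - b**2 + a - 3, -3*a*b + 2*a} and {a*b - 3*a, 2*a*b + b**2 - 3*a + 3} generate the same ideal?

Two ideals are equal iff their reduced Gröbner bases coincide (the reduced basis is unique for a fixed ordering).
Buchberger on the first generating set:
f_1 = a*b - b**2 + a - 3, LT = a*b.
f_2 = -3*a*b + 2*a, LT = a*b.

S(f_1,f_2): lcm = a*b. S = -b**2 - 3*a - 3.
  leading term b**2: no divisor's leading term divides it; move -b**2 to the remainder.
  leading term a: no divisor's leading term divides it; move -3*a to the remainder.
  leading term 1: no divisor's leading term divides it; move -3 to the remainder.
  remainder -b**2 - 3*a - 3 ≠ 0; add g_3 = -b**2 - 3*a - 3 to the basis.

S(f_1,g_3): lcm = a*b**2. S = -b**3 - 3*a**2 + a*b - 3*a - 3*b.
  leading term b**3: subtract (b)·g_3 from -b**3 - 3*a**2 + a*b - 3*a - 3*b → -3*a**2 - 3*a*b - 3*a
  leading term a**2: no divisor's leading term divides it; move -3*a**2 to the remainder.
  leading term a*b: subtract (-3)·f_1 from -3*a*b - 3*a → -3*b**2 - 2
  leading term b**2: subtract (3)·g_3 from -3*b**2 - 2 → 2*a
  leading term a: no divisor's leading term divides it; move 2*a to the remainder.
  remainder -3*a**2 + 2*a ≠ 0; add g_4 = -3*a**2 + 2*a to the basis.

S(f_2,g_3): lcm = a*b**2. S = -3*a**2 - 3*a*b - 3*a.
  leading term a**2: subtract (1)·g_4 from -3*a**2 - 3*a*b - 3*a → -3*a*b + 2*a
  leading term a*b: subtract (-3)·f_1 from -3*a*b + 2*a → -3*b**2 - 2*a - 2
  leading term b**2: subtract (3)·g_3 from -3*b**2 - 2*a - 2 → 0
  remainder 0.

S(f_1,g_4): lcm = a**2*b. S = -a*b**2 + a**2 + 3*a*b - 3*a.
  leading term a*b**2: subtract (-b)·f_1 from -a*b**2 + a**2 + 3*a*b - 3*a → -b**3 + a**2 - 3*a*b - 3*a - 3*b
  leading term b**3: subtract (b)·g_3 from -b**3 + a**2 - 3*a*b - 3*a - 3*b → a**2 - 3*a
  leading term a**2: subtract (2)·g_4 from a**2 - 3*a → 0
  remainder 0.

S(f_2,g_4): lcm = a**2*b. S = -3*a**2 + 3*a*b.
  leading term a**2: subtract (1)·g_4 from -3*a**2 + 3*a*b → 3*a*b - 2*a
  leading term a*b: subtract (3)·f_1 from 3*a*b - 2*a → 3*b**2 + 2*a + 2
  leading term b**2: subtract (-3)·g_3 from 3*b**2 + 2*a + 2 → 0
  remainder 0.

S(g_3,g_4): leading monomials are coprime, so the S-polynomial reduces to 0 (Buchberger's first criterion).
Every S-polynomial of the final basis reduces to 0, so we have a Gröbner basis.
Inter-reduce: drop elements whose leading term is divisible by another's, tail-reduce, and make monic.
Reduced Gröbner basis: {a**2 - 3*a, a*b - 3*a, b**2 + 3*a + 3}.

Buchberger on the second generating set:
h_1 = a*b - 3*a, LT = a*b.
h_2 = 2*a*b + b**2 - 3*a + 3, LT = a*b.

S(h_1,h_2): lcm = a*b. S = 3*b**2 + 2*a + 2.
  leading term b**2: no divisor's leading term divides it; move 3*b**2 to the remainder.
  leading term a: no divisor's leading term divides it; move 2*a to the remainder.
  leading term 1: no divisor's leading term divides it; move 2 to the remainder.
  remainder 3*b**2 + 2*a + 2 ≠ 0; add k_3 = 3*b**2 + 2*a + 2 to the basis.

S(h_1,k_3): lcm = a*b**2. S = -3*a**2 - 3*a*b - 3*a.
  leading term a**2: no divisor's leading term divides it; move -3*a**2 to the remainder.
  leading term a*b: subtract (-3)·h_1 from -3*a*b - 3*a → 2*a
  leading term a: no divisor's leading term divides it; move 2*a to the remainder.
  remainder -3*a**2 + 2*a ≠ 0; add k_4 = -3*a**2 + 2*a to the basis.

S(h_2,k_3): lcm = a*b**2. S = -3*b**3 - 3*a**2 + 2*a*b - 3*a - 2*b.
  leading term b**3: subtract (-b)·k_3 from -3*b**3 - 3*a**2 + 2*a*b - 3*a - 2*b → -3*a**2 - 3*a*b - 3*a
  leading term a**2: subtract (1)·k_4 from -3*a**2 - 3*a*b - 3*a → -3*a*b + 2*a
  leading term a*b: subtract (-3)·h_1 from -3*a*b + 2*a → 0
  remainder 0.

S(h_1,k_4): lcm = a**2*b. S = -3*a**2 + 3*a*b.
  leading term a**2: subtract (1)·k_4 from -3*a**2 + 3*a*b → 3*a*b - 2*a
  leading term a*b: subtract (3)·h_1 from 3*a*b - 2*a → 0
  remainder 0.

S(h_2,k_4): lcm = a**2*b. S = -3*a*b**2 + 2*a**2 + 3*a*b - 2*a.
  leading term a*b**2: subtract (-3*b)·h_1 from -3*a*b**2 + 2*a**2 + 3*a*b - 2*a → 2*a**2 + a*b - 2*a
  leading term a**2: subtract (-3)·k_4 from 2*a**2 + a*b - 2*a → a*b - 3*a
  leading term a*b: subtract (1)·h_1 from a*b - 3*a → 0
  remainder 0.

S(k_3,k_4): leading monomials are coprime, so the S-polynomial reduces to 0 (Buchberger's first criterion).
Every S-polynomial of the final basis reduces to 0, so we have a Gröbner basis.
Inter-reduce: drop elements whose leading term is divisible by another's, tail-reduce, and make monic.
Reduced Gröbner basis: {a**2 - 3*a, a*b - 3*a, b**2 + 3*a + 3}.

Same reduced basis, so the two generating sets span the same ideal.

Yes, the ideals are equal.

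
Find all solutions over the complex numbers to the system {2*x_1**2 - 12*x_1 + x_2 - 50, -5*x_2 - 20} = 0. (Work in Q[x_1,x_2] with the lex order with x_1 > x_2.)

Compute a lex Gröbner basis by Buchberger's algorithm.
f_1 = 2*x_1**2 - 12*x_1 + x_2 - 50, LT = x_1**2.
f_2 = -5*x_2 - 20, LT = x_2.

S(f_1,f_2): leading monomials are coprime, so the S-polynomial reduces to 0 (Buchberger's first criterion).
Every S-polynomial of the final basis reduces to 0, so we have a Gröbner basis.
Inter-reduce: drop elements whose leading term is divisible by another's, tail-reduce, and make monic.
Reduced Gröbner basis: {x_1**2 - 6*x_1 - 27, x_2 + 4}.

The lex basis is triangular: the last element involves only x_2. Solving x_2 + 4 = 0 gives x_2 ∈ {-4}; substituting each value into the earlier elements determines the remaining variables.
  x_2 = -4: the earlier basis element becomes x_1**2 - 6*x_1 - 27 = 0, giving x_1 = -3, 9 — points (-3, -4), (9, -4).
Substituting each solution back into the original system confirms all equations vanish.

{(-3, -4), (9, -4)}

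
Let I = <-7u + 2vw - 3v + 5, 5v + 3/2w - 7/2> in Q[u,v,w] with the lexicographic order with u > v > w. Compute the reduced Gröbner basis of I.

f_1 = -7u + 2vw - 3v + 5, LT = u.
f_2 = 5v + 3/2w - 7/2, LT = v.

The S-polynomials (S(f_1,f_2)) all reduce to 0 modulo the current basis, so we have a Gröbner basis.

G = {u + 3/35w^2 - 23/70w - 29/70, v + 3/10w - 7/10}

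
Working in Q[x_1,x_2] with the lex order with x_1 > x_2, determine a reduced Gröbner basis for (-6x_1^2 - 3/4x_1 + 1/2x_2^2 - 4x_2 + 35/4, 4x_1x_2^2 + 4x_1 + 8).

Buchberger's algorithm terminates because the ascending chain of leading-term ideals stabilizes.

f_1 = -6x_1^2 - 3/4x_1 + 1/2x_2^2 - 4x_2 + 35/4, LT = x_1^2.
f_2 = 4x_1x_2^2 + 4x_1 + 8, LT = x_1x_2^2.

S(f_1,f_2): lcm = x_1^2x_2^2. S = -x_1^2 + 1/8x_1x_2^2 - 2x_1 - 1/12x_2^4 + 2/3x_2^3 - 35/24x_2^2.
  reduce S modulo (f_1, f_2):
  remainder -2x_1 - 1/12x_2^4 + 2/3x_2^3 - 37/24x_2^2 + 2/3x_2 - 41/24 ≠ 0; add g_3 = -2x_1 - 1/12x_2^4 + 2/3x_2^3 - 37/24x_2^2 + 2/3x_2 - 41/24 to the basis.

S(f_2,g_3): lcm = x_1x_2^2. S = x_1 - 1/24x_2^6 + 1/3x_2^5 - 37/48x_2^4 + 1/3x_2^3 - 41/48x_2^2 + 2.
  reduce S modulo (f_1, f_2, g_3):
  remainder -1/24x_2^6 + 1/3x_2^5 - 13/16x_2^4 + 2/3x_2^3 - 13/8x_2^2 + 1/3x_2 + 55/48 ≠ 0; add g_4 = -1/24x_2^6 + 1/3x_2^5 - 13/16x_2^4 + 2/3x_2^3 - 13/8x_2^2 + 1/3x_2 + 55/48 to the basis.

The other S-polynomials (S(f_1,g_3), S(f_1,g_4), S(f_2,g_4), S(g_3,g_4)) all reduce to 0 modulo the current basis, so we have a Gröbner basis.
Inter-reduce: drop elements whose leading term is divisible by another's, tail-reduce, and make monic.

G = {x_1 + 1/24x_2^4 - 1/3x_2^3 + 37/48x_2^2 - 1/3x_2 + 41/48, x_2^6 - 8x_2^5 + 39/2x_2^4 - 16x_2^3 + 39x_2^2 - 8x_2 - 55/2}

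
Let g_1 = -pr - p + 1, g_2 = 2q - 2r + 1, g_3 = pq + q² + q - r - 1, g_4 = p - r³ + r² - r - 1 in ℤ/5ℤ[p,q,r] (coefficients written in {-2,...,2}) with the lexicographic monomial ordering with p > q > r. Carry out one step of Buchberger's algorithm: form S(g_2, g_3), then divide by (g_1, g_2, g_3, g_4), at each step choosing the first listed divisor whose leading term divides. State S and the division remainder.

S(g_2, g_3) = -pr - 2p - q² - q + r + 1; remainder on division = -r³ - 2.

lcm(LM(g_2), LM(g_3)) = pq.
S = (lcm/LT(g_2))·g_2 − (lcm/LT(g_3))·g_3 = -pr - 2p - q² - q + r + 1.
Reduce S modulo (g_1, g_2, g_3, g_4) in that order:
  leading term pr: subtract (1)·g_1 from -pr - 2p - q² - q + r + 1 → -p - q² - q + r
  leading term p: subtract (-1)·g_4 from -p - q² - q + r → -q² - q - r³ + r² - 1
  leading term q²: subtract (2q)·g_2 from -q² - q - r³ + r² - 1 → -qr + 2q - r³ + r² - 1
  leading term qr: subtract (2r)·g_2 from -qr + 2q - r³ + r² - 1 → 2q - r³ - 2r - 1
  leading term q: subtract (1)·g_2 from 2q - r³ - 2r - 1 → -r³ - 2
  leading term r³: no divisor's leading term divides it; move -r³ to the remainder.
  leading term 1: no divisor's leading term divides it; move -2 to the remainder.
The remainder -r³ - 2 is nonzero, so it would be added as the next basis element.
An S-polynomial is built so that the two leading terms cancel; whether anything survives reduction is exactly the Gröbner-basis criterion.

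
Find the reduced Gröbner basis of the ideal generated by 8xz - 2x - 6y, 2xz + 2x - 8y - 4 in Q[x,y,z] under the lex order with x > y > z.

G = {x - 13/5y - 8/5, yz - 7/13y + 8/13z - 2/13}

f_1 = 8xz - 2x - 6y, LT = xz.
f_2 = 2xz + 2x - 8y - 4, LT = xz.

S(f_1,f_2): lcm = xz. S = -5/4x + 13/4y + 2.
  reduce S modulo (f_1, f_2):
  remainder -5/4x + 13/4y + 2 ≠ 0; add g_3 = -5/4x + 13/4y + 2 to the basis.

S(f_1,g_3): lcm = xz. S = -1/4x + 13/5yz - 3/4y + 8/5z.
  reduce S modulo (f_1, f_2, g_3):
  remainder 13/5yz - 7/5y + 8/5z - 2/5 ≠ 0; add g_4 = 13/5yz - 7/5y + 8/5z - 2/5 to the basis.

The other S-polynomials (S(f_2,g_3), S(f_1,g_4), S(f_2,g_4), S(g_3,g_4)) all reduce to 0 modulo the current basis, so we have a Gröbner basis.
Inter-reduce: drop elements whose leading term is divisible by another's, tail-reduce, and make monic.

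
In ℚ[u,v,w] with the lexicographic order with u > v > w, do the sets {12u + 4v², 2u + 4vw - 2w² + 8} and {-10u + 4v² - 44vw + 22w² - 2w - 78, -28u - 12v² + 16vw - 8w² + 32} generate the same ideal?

No, the ideals differ.

Since reduced Gröbner bases are canonical representatives of ideals under a given ordering, it suffices to compute and compare them.
Buchberger on the first generating set:
f_1 = 12u + 4v², LT = u.
f_2 = 2u + 4vw - 2w² + 8, LT = u.

S(f_1,f_2): lcm = u. S = ⅓v² - 2vw + w² - 4.
  reduce S modulo (f_1, f_2):
  remainder ⅓v² - 2vw + w² - 4 ≠ 0; add g_3 = ⅓v² - 2vw + w² - 4 to the basis.

The other S-polynomials (S(f_1,g_3), S(f_2,g_3)) all reduce to 0 modulo the current basis, so we have a Gröbner basis.
Inter-reduce: drop elements whose leading term is divisible by another's, tail-reduce, and make monic.
Reduced Gröbner basis: {u + 2vw - w² + 4, v² - 6vw + 3w² - 12}.

Buchberger on the second generating set:
h_1 = -10u + 4v² - 44vw + 22w² - 2w - 78, LT = u.
h_2 = -28u - 12v² + 16vw - 8w² + 32, LT = u.

S(h_1,h_2): lcm = u. S = -29/35v² + 174/35vw - 87/35w² + ⅕w + 313/35.
  reduce S modulo (h_1, h_2):
  remainder -29/35v² + 174/35vw - 87/35w² + ⅕w + 313/35 ≠ 0; add k_3 = -29/35v² + 174/35vw - 87/35w² + ⅕w + 313/35 to the basis.

The other S-polynomials (S(h_1,k_3), S(h_2,k_3)) all reduce to 0 modulo the current basis, so we have a Gröbner basis.
Inter-reduce: drop elements whose leading term is divisible by another's, tail-reduce, and make monic.
Reduced Gröbner basis: {u + 2vw - w² + 3/29w + 101/29, v² - 6vw + 3w² - 7/29w - 313/29}.

Since the reduced bases disagree, the two ideals are not the same.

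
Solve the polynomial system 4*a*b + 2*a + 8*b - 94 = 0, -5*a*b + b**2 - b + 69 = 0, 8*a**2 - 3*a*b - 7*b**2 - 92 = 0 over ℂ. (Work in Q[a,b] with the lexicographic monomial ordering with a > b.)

Compute a lex Gröbner basis by Buchberger's algorithm.
f_1 = 4*a*b + 2*a + 8*b - 94, LT = a*b.
f_2 = -5*a*b + b**2 - b + 69, LT = a*b.
f_3 = 8*a**2 - 3*a*b - 7*b**2 - 92, LT = a**2.

S(f_1,f_2): lcm = a*b. S = 1/2*a + 1/5*b**2 + 9/5*b - 97/10.
  leading term a: no divisor's leading term divides it; move 1/2*a to the remainder.
  leading term b**2: no divisor's leading term divides it; move 1/5*b**2 to the remainder.
  leading term b: no divisor's leading term divides it; move 9/5*b to the remainder.
  leading term 1: no divisor's leading term divides it; move -97/10 to the remainder.
  remainder 1/2*a + 1/5*b**2 + 9/5*b - 97/10 ≠ 0; add h_4 = 1/2*a + 1/5*b**2 + 9/5*b - 97/10 to the basis.

S(f_1,f_3): lcm = a**2*b. S = 1/2*a**2 + 3/8*a*b**2 + 2*a*b - 47/2*a + 7/8*b**3 + 23/2*b.
  leading term a**2: subtract (1/16)·f_3 from 1/2*a**2 + 3/8*a*b**2 + 2*a*b - 47/2*a + 7/8*b**3 + 23/2*b → 3/8*a*b**2 + 35/16*a*b - 47/2*a + 7/8*b**3 + 7/16*b**2 + 23/2*b + 23/4
  leading term a*b**2: subtract (3/32*b)·f_1 from 3/8*a*b**2 + 35/16*a*b - 47/2*a + 7/8*b**3 + 7/16*b**2 + 23/2*b + 23/4 → 2*a*b - 47/2*a + 7/8*b**3 - 5/16*b**2 + 325/16*b + 23/4
  leading term a*b: subtract (1/2)·f_1 from 2*a*b - 47/2*a + 7/8*b**3 - 5/16*b**2 + 325/16*b + 23/4 → -49/2*a + 7/8*b**3 - 5/16*b**2 + 261/16*b + 211/4
  leading term a: subtract (-49)·h_4 from -49/2*a + 7/8*b**3 - 5/16*b**2 + 261/16*b + 211/4 → 7/8*b**3 + 759/80*b**2 + 8361/80*b - 8451/20
  leading term b**3: no divisor's leading term divides it; move 7/8*b**3 to the remainder.
  leading term b**2: no divisor's leading term divides it; move 759/80*b**2 to the remainder.
  leading term b: no divisor's leading term divides it; move 8361/80*b to the remainder.
  leading term 1: no divisor's leading term divides it; move -8451/20 to the remainder.
  remainder 7/8*b**3 + 759/80*b**2 + 8361/80*b - 8451/20 ≠ 0; add h_5 = 7/8*b**3 + 759/80*b**2 + 8361/80*b - 8451/20 to the basis.

S(f_2,f_3): lcm = a**2*b. S = 7/40*a*b**2 + 1/5*a*b - 69/5*a + 7/8*b**3 + 23/2*b.
  leading term a*b**2: subtract (7/160*b)·f_1 from 7/40*a*b**2 + 1/5*a*b - 69/5*a + 7/8*b**3 + 23/2*b → 9/80*a*b - 69/5*a + 7/8*b**3 - 7/20*b**2 + 1249/80*b
  leading term a*b: subtract (9/320)·f_1 from 9/80*a*b - 69/5*a + 7/8*b**3 - 7/20*b**2 + 1249/80*b → -2217/160*a + 7/8*b**3 - 7/20*b**2 + 1231/80*b + 423/160
  leading term a: subtract (-2217/80)·h_4 from -2217/160*a + 7/8*b**3 - 7/20*b**2 + 1231/80*b + 423/160 → 7/8*b**3 + 2077/400*b**2 + 6527/100*b - 106467/400
  leading term b**3: subtract (1)·h_5 from 7/8*b**3 + 2077/400*b**2 + 6527/100*b - 106467/400 → -859/200*b**2 - 15697/400*b + 62553/400
  leading term b**2: no divisor's leading term divides it; move -859/200*b**2 to the remainder.
  leading term b: no divisor's leading term divides it; move -15697/400*b to the remainder.
  leading term 1: no divisor's leading term divides it; move 62553/400 to the remainder.
  remainder -859/200*b**2 - 15697/400*b + 62553/400 ≠ 0; add h_6 = -859/200*b**2 - 15697/400*b + 62553/400 to the basis.

S(f_1,h_4): lcm = a*b. S = 1/2*a - 2/5*b**3 - 18/5*b**2 + 107/5*b - 47/2.
  leading term a: subtract (1)·h_4 from 1/2*a - 2/5*b**3 - 18/5*b**2 + 107/5*b - 47/2 → -2/5*b**3 - 19/5*b**2 + 98/5*b - 69/5
  leading term b**3: subtract (-16/35)·h_5 from -2/5*b**3 - 19/5*b**2 + 98/5*b - 69/5 → 94/175*b**2 + 11791/175*b - 36219/175
  leading term b**2: subtract (-752/6013)·h_6 from 94/175*b**2 + 11791/175*b - 36219/175 → 268306/4295*b - 804918/4295
  leading term b: no divisor's leading term divides it; move 268306/4295*b to the remainder.
  leading term 1: no divisor's leading term divides it; move -804918/4295 to the remainder.
  remainder 268306/4295*b - 804918/4295 ≠ 0; add h_7 = 268306/4295*b - 804918/4295 to the basis.

The other S-polynomials (S(f_2,h_4), S(f_3,h_4), S(f_1,h_5), S(f_2,h_5), S(f_3,h_5), S(h_4,h_5), S(f_1,h_6), S(f_2,h_6), S(f_3,h_6), S(h_4,h_6), S(h_5,h_6), S(f_1,h_7), S(f_2,h_7), S(f_3,h_7), S(h_4,h_7), S(h_5,h_7), S(h_6,h_7)) all reduce to 0 modulo the current basis, so we have a Gröbner basis.
Inter-reduce: drop elements whose leading term is divisible by another's, tail-reduce, and make monic.
Reduced Gröbner basis: {a - 5, b - 3}.

From the last basis element, b - 3 = 0, so b takes values in {3}. Each choice, substituted upward through the basis, yields the corresponding point(s) of the solution set.
  b = 3: the earlier basis element becomes a - 5 = 0, giving a = 5 — point (5, 3).
Substituting each solution back into the original system confirms all equations vanish.

{(5, 3)}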